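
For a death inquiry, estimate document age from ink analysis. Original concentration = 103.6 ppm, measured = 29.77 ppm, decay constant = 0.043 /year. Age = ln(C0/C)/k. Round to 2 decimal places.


Document age estimation:
C0/C = 103.6 / 29.77 = 3.480013
ln(C0/C) = 1.247036
t = 1.247036 / 0.043 = 29.00 years

29.00


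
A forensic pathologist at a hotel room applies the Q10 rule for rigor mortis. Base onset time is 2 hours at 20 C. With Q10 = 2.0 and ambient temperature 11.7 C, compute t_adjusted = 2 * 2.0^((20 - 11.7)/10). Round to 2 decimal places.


Rigor mortis time adjustment:
Exponent = (T_ref - T_actual) / 10 = (20 - 11.7) / 10 = 0.83
Q10 factor = 2.0^0.83 = 1.77769
t_adjusted = 2 * 1.77769 = 3.56 hours

3.56


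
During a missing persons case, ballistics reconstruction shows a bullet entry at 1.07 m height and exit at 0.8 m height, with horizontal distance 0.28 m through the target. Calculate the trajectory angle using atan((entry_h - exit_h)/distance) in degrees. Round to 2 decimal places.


Bullet trajectory angle:
Height difference = 1.07 - 0.8 = 0.27 m
angle = atan(0.27 / 0.28)
angle = atan(0.964286)
angle = 43.96 degrees

43.96


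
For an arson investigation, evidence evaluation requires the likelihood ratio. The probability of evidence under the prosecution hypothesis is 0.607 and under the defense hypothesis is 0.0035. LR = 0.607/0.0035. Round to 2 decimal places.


Likelihood ratio calculation:
LR = P(E|Hp) / P(E|Hd)
LR = 0.607 / 0.0035
LR = 173.43

173.43


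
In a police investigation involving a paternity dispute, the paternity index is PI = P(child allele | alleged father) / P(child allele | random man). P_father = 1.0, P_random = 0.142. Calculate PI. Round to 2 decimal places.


Paternity Index calculation:
PI = P(allele|father) / P(allele|random)
PI = 1.0 / 0.142
PI = 7.04

7.04


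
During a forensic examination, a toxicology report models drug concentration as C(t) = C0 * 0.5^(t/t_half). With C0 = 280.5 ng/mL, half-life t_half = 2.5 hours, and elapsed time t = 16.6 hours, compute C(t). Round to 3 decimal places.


Drug concentration decay:
Number of half-lives = t / t_half = 16.6 / 2.5 = 6.64
Decay factor = 0.5^6.64 = 0.01002676
C(t) = 280.5 * 0.01002676 = 2.813 ng/mL

2.813


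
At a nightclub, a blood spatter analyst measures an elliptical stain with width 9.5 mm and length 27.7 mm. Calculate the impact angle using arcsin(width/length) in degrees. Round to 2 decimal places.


Blood spatter impact angle calculation:
width / length = 9.5 / 27.7 = 0.34296
angle = arcsin(0.34296)
angle = 20.06 degrees

20.06


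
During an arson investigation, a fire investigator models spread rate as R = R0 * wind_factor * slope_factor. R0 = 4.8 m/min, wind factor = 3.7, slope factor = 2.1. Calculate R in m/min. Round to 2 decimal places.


Fire spread rate calculation:
R = R0 * wind_factor * slope_factor
= 4.8 * 3.7 * 2.1
= 17.76 * 2.1
= 37.30 m/min

37.30


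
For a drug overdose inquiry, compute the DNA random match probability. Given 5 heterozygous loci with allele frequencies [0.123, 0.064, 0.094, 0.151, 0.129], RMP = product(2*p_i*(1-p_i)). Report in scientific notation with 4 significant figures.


Computing RMP for 5 loci:
Locus 1: 2 * 0.123 * 0.877 = 0.215742
Locus 2: 2 * 0.064 * 0.936 = 0.119808
Locus 3: 2 * 0.094 * 0.906 = 0.170328
Locus 4: 2 * 0.151 * 0.849 = 0.256398
Locus 5: 2 * 0.129 * 0.871 = 0.224718
RMP = 2.537e-04

2.537e-04


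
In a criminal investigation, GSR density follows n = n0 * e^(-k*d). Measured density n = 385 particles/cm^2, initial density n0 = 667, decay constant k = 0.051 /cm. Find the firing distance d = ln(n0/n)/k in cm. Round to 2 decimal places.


GSR distance calculation:
n0/n = 667 / 385 = 1.732468
ln(n0/n) = 0.549547
d = 0.549547 / 0.051 = 10.78 cm

10.78


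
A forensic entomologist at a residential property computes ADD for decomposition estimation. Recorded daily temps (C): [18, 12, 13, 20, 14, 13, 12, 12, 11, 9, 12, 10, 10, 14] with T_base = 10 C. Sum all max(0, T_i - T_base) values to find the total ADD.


Computing ADD day by day:
Day 1: max(0, 18 - 10) = 8
Day 2: max(0, 12 - 10) = 2
Day 3: max(0, 13 - 10) = 3
Day 4: max(0, 20 - 10) = 10
Day 5: max(0, 14 - 10) = 4
Day 6: max(0, 13 - 10) = 3
Day 7: max(0, 12 - 10) = 2
Day 8: max(0, 12 - 10) = 2
Day 9: max(0, 11 - 10) = 1
Day 10: max(0, 9 - 10) = 0
Day 11: max(0, 12 - 10) = 2
Day 12: max(0, 10 - 10) = 0
Day 13: max(0, 10 - 10) = 0
Day 14: max(0, 14 - 10) = 4
Total ADD = 41

41


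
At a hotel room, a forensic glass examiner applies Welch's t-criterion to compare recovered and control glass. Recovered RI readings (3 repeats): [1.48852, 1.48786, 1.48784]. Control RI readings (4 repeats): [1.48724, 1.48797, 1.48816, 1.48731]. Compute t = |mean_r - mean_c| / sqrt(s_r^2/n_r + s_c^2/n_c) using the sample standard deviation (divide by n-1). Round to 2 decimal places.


Welch's t-criterion for glass RI comparison:
Recovered mean = sum / n_r = 4.46422 / 3 = 1.4880733
Control mean = sum / n_c = 5.95068 / 4 = 1.48767
Recovered sample variance s_r^2 = 1.49733e-07
Control sample variance s_c^2 = 2.14867e-07
Welch SE (unpooled) = sqrt(s_r^2/n_r + s_c^2/n_c) = sqrt(4.99111e-08 + 5.37167e-08) = sqrt(1.03628e-07) = 0.000321913
|mean_r - mean_c| = 0.000403333
t = 0.000403333 / 0.000321913 = 1.25

1.25


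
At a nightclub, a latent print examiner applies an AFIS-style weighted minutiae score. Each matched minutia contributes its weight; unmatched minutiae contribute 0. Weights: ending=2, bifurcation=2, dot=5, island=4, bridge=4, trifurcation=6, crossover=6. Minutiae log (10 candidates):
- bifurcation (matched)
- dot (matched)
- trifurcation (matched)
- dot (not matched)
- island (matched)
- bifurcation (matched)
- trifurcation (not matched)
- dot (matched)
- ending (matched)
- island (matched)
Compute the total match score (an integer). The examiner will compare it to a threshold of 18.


Weighted minutiae match score:
  bifurcation: matched, +2 (running total 2)
  dot: matched, +5 (running total 7)
  trifurcation: matched, +6 (running total 13)
  dot: not matched, +0
  island: matched, +4 (running total 17)
  bifurcation: matched, +2 (running total 19)
  trifurcation: not matched, +0
  dot: matched, +5 (running total 24)
  ending: matched, +2 (running total 26)
  island: matched, +4 (running total 30)
Total score = 30
Threshold = 18; verdict = identification

30


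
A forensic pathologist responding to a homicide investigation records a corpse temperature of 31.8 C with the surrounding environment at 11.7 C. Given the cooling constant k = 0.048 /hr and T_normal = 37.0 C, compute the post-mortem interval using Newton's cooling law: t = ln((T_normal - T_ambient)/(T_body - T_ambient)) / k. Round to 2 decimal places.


Using Newton's law of cooling:
t = ln((T_normal - T_ambient) / (T_body - T_ambient)) / k
T_normal - T_ambient = 25.3
T_body - T_ambient = 20.1
Ratio = 1.258706
ln(ratio) = 0.230084
t = 0.230084 / 0.048 = 4.79 hours

4.79


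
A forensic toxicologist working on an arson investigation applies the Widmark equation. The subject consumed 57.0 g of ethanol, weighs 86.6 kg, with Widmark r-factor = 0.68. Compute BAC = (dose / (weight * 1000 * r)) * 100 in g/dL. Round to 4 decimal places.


Applying the Widmark formula:
BAC = (dose_g / (body_wt * 1000 * r)) * 100
Denominator = 86.6 * 1000 * 0.68 = 58888
BAC = (57.0 / 58888) * 100
BAC = 0.0968 g/dL

0.0968


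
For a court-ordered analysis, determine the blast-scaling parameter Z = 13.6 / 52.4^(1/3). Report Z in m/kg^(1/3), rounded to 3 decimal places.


Scaled distance calculation:
W^(1/3) = 52.4^(1/3) = 3.742057
Z = R / W^(1/3) = 13.6 / 3.742057
Z = 3.634 m/kg^(1/3)

3.634


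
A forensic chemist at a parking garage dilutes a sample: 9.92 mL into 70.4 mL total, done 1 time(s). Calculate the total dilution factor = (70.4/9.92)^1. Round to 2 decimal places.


Dilution factor calculation:
Single dilution = V_total / V_sample = 70.4 / 9.92 ≈ 7.096774
Number of dilutions = 1
Total DF = (70.4 / 9.92)^1 (full precision, rounded at the end) = 7.10

7.10


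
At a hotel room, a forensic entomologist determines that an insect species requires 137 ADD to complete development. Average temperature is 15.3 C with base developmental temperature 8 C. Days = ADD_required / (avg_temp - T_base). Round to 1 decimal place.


Insect development time:
Effective temperature = avg_temp - T_base = 15.3 - 8 = 7.3 C
Days = ADD / effective_temp = 137 / 7.3 = 18.8 days

18.8


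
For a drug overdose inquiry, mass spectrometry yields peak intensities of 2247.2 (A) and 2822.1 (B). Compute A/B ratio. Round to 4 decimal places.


Spectral peak ratio:
Peak A = 2247.2 counts
Peak B = 2822.1 counts
Ratio = 2247.2 / 2822.1 = 0.7963

0.7963


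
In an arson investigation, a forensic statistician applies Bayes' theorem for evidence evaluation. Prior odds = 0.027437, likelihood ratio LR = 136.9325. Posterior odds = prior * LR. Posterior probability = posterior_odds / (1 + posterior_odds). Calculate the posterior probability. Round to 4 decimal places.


Bayesian evidence evaluation:
Posterior odds = prior_odds * LR = 0.027437 * 136.9325 = 3.757017
Posterior probability = posterior_odds / (1 + posterior_odds)
= 3.757017 / (1 + 3.757017)
= 3.757017 / 4.757017
= 0.7898

0.7898


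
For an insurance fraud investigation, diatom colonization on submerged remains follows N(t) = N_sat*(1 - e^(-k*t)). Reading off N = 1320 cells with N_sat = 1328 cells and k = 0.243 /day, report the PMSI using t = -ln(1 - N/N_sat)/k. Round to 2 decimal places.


PMSI from diatom colonization curve:
N / N_sat = 1320 / 1328 = 0.993976
1 - N/N_sat = 0.006024
ln(1 - N/N_sat) = -5.112004
t = -ln(1 - N/N_sat) / k = -(-5.112004) / 0.243 = 21.04 days

21.04


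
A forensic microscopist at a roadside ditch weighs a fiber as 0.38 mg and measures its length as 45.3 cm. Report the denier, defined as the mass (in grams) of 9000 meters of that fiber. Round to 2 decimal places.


Denier calculation:
Mass in grams = 0.38 mg / 1000 = 0.00038 g
Length in meters = 45.3 cm / 100 = 0.453 m
Linear density = mass / length = 0.00038 / 0.453 = 0.00083885 g/m
Denier = (g/m) * 9000 = 0.00083885 * 9000 = 7.55

7.55


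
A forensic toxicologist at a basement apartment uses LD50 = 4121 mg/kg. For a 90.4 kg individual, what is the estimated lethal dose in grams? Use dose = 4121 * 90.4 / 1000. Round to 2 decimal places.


Lethal dose calculation:
Lethal dose = LD50 * body_weight / 1000
= 4121 * 90.4 / 1000
= 372538.4 / 1000
= 372.54 g

372.54


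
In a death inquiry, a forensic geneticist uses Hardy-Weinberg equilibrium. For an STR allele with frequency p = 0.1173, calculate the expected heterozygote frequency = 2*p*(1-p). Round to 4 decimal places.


Hardy-Weinberg heterozygote frequency:
q = 1 - p = 1 - 0.1173 = 0.8827
2pq = 2 * 0.1173 * 0.8827 = 0.2071

0.2071


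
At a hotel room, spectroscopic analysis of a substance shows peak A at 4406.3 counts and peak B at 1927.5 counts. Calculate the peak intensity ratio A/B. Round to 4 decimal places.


Spectral peak ratio:
Peak A = 4406.3 counts
Peak B = 1927.5 counts
Ratio = 4406.3 / 1927.5 = 2.2860

2.2860


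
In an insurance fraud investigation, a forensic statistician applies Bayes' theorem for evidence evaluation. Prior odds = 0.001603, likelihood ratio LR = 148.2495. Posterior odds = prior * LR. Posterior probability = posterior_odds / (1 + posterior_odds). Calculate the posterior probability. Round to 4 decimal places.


Bayesian evidence evaluation:
Posterior odds = prior_odds * LR = 0.001603 * 148.2495 = 0.2376439
Posterior probability = posterior_odds / (1 + posterior_odds)
= 0.2376439 / (1 + 0.2376439)
= 0.2376439 / 1.2376439
= 0.1920

0.1920


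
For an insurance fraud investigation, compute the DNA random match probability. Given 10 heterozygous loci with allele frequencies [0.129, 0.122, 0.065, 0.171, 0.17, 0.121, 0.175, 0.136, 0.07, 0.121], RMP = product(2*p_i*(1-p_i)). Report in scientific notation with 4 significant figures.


Computing RMP for 10 loci:
Locus 1: 2 * 0.129 * 0.871 = 0.224718
Locus 2: 2 * 0.122 * 0.878 = 0.214232
Locus 3: 2 * 0.065 * 0.935 = 0.12155
Locus 4: 2 * 0.171 * 0.829 = 0.283518
Locus 5: 2 * 0.17 * 0.83 = 0.2822
Locus 6: 2 * 0.121 * 0.879 = 0.212718
Locus 7: 2 * 0.175 * 0.825 = 0.28875
Locus 8: 2 * 0.136 * 0.864 = 0.235008
Locus 9: 2 * 0.07 * 0.93 = 0.1302
Locus 10: 2 * 0.121 * 0.879 = 0.212718
RMP = 1.872e-07

1.872e-07


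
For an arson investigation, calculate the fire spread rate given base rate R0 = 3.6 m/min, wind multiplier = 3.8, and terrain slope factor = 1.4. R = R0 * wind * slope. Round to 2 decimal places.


Fire spread rate calculation:
R = R0 * wind_factor * slope_factor
= 3.6 * 3.8 * 1.4
= 13.68 * 1.4
= 19.15 m/min

19.15


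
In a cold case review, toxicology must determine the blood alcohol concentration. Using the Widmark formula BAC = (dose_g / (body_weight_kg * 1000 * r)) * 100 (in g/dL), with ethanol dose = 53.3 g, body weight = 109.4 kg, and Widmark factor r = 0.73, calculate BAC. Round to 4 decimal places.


Applying the Widmark formula:
BAC = (dose_g / (body_wt * 1000 * r)) * 100
Denominator = 109.4 * 1000 * 0.73 = 79862
BAC = (53.3 / 79862) * 100
BAC = 0.0667 g/dL

0.0667


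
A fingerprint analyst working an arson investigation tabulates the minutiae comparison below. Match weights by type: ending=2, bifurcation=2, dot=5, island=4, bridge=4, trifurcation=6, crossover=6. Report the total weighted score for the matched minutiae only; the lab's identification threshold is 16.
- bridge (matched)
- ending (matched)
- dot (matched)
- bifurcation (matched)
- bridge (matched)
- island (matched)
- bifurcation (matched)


Weighted minutiae match score:
  bridge: matched, +4 (running total 4)
  ending: matched, +2 (running total 6)
  dot: matched, +5 (running total 11)
  bifurcation: matched, +2 (running total 13)
  bridge: matched, +4 (running total 17)
  island: matched, +4 (running total 21)
  bifurcation: matched, +2 (running total 23)
Total score = 23
Threshold = 16; verdict = identification

23


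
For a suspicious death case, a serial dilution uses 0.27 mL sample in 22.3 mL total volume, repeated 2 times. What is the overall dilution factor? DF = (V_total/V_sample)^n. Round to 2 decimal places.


Dilution factor calculation:
Single dilution = V_total / V_sample = 22.3 / 0.27 ≈ 82.592593
Number of dilutions = 2
Total DF = (22.3 / 0.27)^2 (full precision, rounded at the end) = 6821.54

6821.54


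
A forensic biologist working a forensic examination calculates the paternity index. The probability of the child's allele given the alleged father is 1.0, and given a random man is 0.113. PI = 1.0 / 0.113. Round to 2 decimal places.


Paternity Index calculation:
PI = P(allele|father) / P(allele|random)
PI = 1.0 / 0.113
PI = 8.85

8.85


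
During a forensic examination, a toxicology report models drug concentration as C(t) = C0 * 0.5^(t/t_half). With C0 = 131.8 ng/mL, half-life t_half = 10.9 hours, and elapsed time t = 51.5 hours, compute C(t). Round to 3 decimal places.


Drug concentration decay:
Number of half-lives = t / t_half = 51.5 / 10.9 = 4.724771
Decay factor = 0.5^4.724771 = 0.03781832
C(t) = 131.8 * 0.03781832 = 4.984 ng/mL

4.984


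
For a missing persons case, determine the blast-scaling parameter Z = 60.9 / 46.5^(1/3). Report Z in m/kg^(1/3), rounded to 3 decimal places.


Scaled distance calculation:
W^(1/3) = 46.5^(1/3) = 3.595983
Z = R / W^(1/3) = 60.9 / 3.595983
Z = 16.936 m/kg^(1/3)

16.936


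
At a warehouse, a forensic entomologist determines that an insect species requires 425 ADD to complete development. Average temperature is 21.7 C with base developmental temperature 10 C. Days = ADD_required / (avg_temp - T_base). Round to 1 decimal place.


Insect development time:
Effective temperature = avg_temp - T_base = 21.7 - 10 = 11.7 C
Days = ADD / effective_temp = 425 / 11.7 = 36.3 days

36.3


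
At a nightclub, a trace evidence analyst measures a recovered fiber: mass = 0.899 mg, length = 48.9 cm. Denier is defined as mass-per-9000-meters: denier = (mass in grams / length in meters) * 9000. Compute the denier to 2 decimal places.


Denier calculation:
Mass in grams = 0.899 mg / 1000 = 0.000899 g
Length in meters = 48.9 cm / 100 = 0.489 m
Linear density = mass / length = 0.000899 / 0.489 = 0.00183845 g/m
Denier = (g/m) * 9000 = 0.00183845 * 9000 = 16.55

16.55


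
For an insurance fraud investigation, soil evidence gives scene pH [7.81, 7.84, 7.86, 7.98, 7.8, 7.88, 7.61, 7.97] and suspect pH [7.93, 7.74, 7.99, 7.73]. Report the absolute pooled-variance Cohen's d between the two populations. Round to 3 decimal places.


Pooled-variance Cohen's d for soil pH comparison:
Scene mean = 62.75 / 8 = 7.84375
Suspect mean = 31.39 / 4 = 7.8475
Scene sample variance s_s^2 = 0.013398
Suspect sample variance s_c^2 = 0.017492
Pooled variance = ((n_s-1)*s_s^2 + (n_c-1)*s_c^2) / (n_s + n_c - 2) = 0.014626
Pooled SD = sqrt(0.014626) = 0.120938
Mean difference = -0.00375
|d| = |-0.00375| / 0.120938 = 0.031

0.031


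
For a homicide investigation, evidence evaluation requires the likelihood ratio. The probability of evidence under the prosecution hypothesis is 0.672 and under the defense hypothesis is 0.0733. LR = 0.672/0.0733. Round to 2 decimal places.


Likelihood ratio calculation:
LR = P(E|Hp) / P(E|Hd)
LR = 0.672 / 0.0733
LR = 9.17

9.17


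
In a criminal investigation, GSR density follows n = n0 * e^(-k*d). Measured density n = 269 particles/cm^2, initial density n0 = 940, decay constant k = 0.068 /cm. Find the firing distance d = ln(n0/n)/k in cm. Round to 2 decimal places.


GSR distance calculation:
n0/n = 940 / 269 = 3.494424
ln(n0/n) = 1.251169
d = 1.251169 / 0.068 = 18.40 cm

18.40


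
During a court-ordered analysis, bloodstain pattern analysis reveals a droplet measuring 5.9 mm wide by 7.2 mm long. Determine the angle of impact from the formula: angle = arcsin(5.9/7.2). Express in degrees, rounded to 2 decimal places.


Blood spatter impact angle calculation:
width / length = 5.9 / 7.2 = 0.819444
angle = arcsin(0.819444)
angle = 55.03 degrees

55.03


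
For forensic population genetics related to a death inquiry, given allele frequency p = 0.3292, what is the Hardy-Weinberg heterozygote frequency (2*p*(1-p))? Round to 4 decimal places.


Hardy-Weinberg heterozygote frequency:
q = 1 - p = 1 - 0.3292 = 0.6708
2pq = 2 * 0.3292 * 0.6708 = 0.4417

0.4417


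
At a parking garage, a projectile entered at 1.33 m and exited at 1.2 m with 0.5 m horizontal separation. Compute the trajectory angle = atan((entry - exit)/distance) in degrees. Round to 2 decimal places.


Bullet trajectory angle:
Height difference = 1.33 - 1.2 = 0.13 m
angle = atan(0.13 / 0.5)
angle = atan(0.26)
angle = 14.57 degrees

14.57


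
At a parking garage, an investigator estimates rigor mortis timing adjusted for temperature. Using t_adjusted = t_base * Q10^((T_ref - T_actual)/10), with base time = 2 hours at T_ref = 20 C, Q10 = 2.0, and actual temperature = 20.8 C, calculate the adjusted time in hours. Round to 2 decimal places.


Rigor mortis time adjustment:
Exponent = (T_ref - T_actual) / 10 = (20 - 20.8) / 10 = -0.08
Q10 factor = 2.0^-0.08 = 0.94606
t_adjusted = 2 * 0.94606 = 1.89 hours

1.89


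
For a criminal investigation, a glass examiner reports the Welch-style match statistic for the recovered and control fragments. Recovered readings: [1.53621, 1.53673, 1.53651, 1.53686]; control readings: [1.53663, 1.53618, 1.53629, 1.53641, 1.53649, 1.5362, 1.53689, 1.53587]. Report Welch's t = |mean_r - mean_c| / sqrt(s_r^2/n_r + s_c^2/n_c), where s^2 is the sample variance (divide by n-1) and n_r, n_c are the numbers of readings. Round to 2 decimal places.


Welch's t-criterion for glass RI comparison:
Recovered mean = sum / n_r = 6.14631 / 4 = 1.5365775
Control mean = sum / n_c = 12.29096 / 8 = 1.53637
Recovered sample variance s_r^2 = 8.08917e-08
Control sample variance s_c^2 = 9.64857e-08
Welch SE (unpooled) = sqrt(s_r^2/n_r + s_c^2/n_c) = sqrt(2.02229e-08 + 1.20607e-08) = sqrt(3.22836e-08) = 0.000179676
|mean_r - mean_c| = 0.0002075
t = 0.0002075 / 0.000179676 = 1.15

1.15


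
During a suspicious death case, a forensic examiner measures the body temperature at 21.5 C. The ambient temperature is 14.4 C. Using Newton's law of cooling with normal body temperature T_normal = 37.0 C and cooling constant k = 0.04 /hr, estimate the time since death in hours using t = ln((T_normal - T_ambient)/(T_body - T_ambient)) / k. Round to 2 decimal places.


Using Newton's law of cooling:
t = ln((T_normal - T_ambient) / (T_body - T_ambient)) / k
T_normal - T_ambient = 22.6
T_body - T_ambient = 7.1
Ratio = 3.183099
ln(ratio) = 1.157855
t = 1.157855 / 0.04 = 28.95 hours

28.95


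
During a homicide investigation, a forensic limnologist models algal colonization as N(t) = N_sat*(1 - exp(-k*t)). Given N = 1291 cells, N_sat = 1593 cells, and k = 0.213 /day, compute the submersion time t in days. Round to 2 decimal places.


PMSI from diatom colonization curve:
N / N_sat = 1291 / 1593 = 0.810421
1 - N/N_sat = 0.189579
ln(1 - N/N_sat) = -1.662949
t = -ln(1 - N/N_sat) / k = -(-1.662949) / 0.213 = 7.81 days

7.81


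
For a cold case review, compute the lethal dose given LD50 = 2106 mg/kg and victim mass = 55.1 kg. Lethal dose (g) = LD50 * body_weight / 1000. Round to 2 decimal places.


Lethal dose calculation:
Lethal dose = LD50 * body_weight / 1000
= 2106 * 55.1 / 1000
= 116040.6 / 1000
= 116.04 g

116.04


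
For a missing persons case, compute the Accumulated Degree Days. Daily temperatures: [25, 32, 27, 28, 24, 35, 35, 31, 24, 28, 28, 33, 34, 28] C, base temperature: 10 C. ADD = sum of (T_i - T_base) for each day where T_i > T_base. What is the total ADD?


Computing ADD day by day:
Day 1: max(0, 25 - 10) = 15
Day 2: max(0, 32 - 10) = 22
Day 3: max(0, 27 - 10) = 17
Day 4: max(0, 28 - 10) = 18
Day 5: max(0, 24 - 10) = 14
Day 6: max(0, 35 - 10) = 25
Day 7: max(0, 35 - 10) = 25
Day 8: max(0, 31 - 10) = 21
Day 9: max(0, 24 - 10) = 14
Day 10: max(0, 28 - 10) = 18
Day 11: max(0, 28 - 10) = 18
Day 12: max(0, 33 - 10) = 23
Day 13: max(0, 34 - 10) = 24
Day 14: max(0, 28 - 10) = 18
Total ADD = 272

272


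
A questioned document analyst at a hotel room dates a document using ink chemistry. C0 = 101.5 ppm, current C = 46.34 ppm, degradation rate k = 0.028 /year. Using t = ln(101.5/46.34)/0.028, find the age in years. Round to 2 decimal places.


Document age estimation:
C0/C = 101.5 / 46.34 = 2.190332
ln(C0/C) = 0.784053
t = 0.784053 / 0.028 = 28.00 years

28.00


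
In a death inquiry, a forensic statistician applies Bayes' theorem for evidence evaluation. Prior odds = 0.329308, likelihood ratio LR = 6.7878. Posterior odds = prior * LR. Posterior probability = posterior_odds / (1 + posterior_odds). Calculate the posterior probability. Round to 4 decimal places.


Bayesian evidence evaluation:
Posterior odds = prior_odds * LR = 0.329308 * 6.7878 = 2.235277
Posterior probability = posterior_odds / (1 + posterior_odds)
= 2.235277 / (1 + 2.235277)
= 2.235277 / 3.235277
= 0.6909

0.6909


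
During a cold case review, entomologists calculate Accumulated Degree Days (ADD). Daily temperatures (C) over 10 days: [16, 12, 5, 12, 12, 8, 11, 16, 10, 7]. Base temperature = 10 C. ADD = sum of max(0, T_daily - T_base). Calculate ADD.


Computing ADD day by day:
Day 1: max(0, 16 - 10) = 6
Day 2: max(0, 12 - 10) = 2
Day 3: max(0, 5 - 10) = 0
Day 4: max(0, 12 - 10) = 2
Day 5: max(0, 12 - 10) = 2
Day 6: max(0, 8 - 10) = 0
Day 7: max(0, 11 - 10) = 1
Day 8: max(0, 16 - 10) = 6
Day 9: max(0, 10 - 10) = 0
Day 10: max(0, 7 - 10) = 0
Total ADD = 19

19


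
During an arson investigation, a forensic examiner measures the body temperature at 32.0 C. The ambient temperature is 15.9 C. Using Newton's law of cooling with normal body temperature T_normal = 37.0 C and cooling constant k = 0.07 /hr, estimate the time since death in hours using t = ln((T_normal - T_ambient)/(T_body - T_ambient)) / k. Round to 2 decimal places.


Using Newton's law of cooling:
t = ln((T_normal - T_ambient) / (T_body - T_ambient)) / k
T_normal - T_ambient = 21.1
T_body - T_ambient = 16.1
Ratio = 1.310559
ln(ratio) = 0.270454
t = 0.270454 / 0.07 = 3.86 hours

3.86


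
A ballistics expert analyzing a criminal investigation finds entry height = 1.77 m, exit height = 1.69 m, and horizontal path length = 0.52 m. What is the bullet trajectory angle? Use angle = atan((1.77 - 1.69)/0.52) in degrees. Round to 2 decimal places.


Bullet trajectory angle:
Height difference = 1.77 - 1.69 = 0.08 m
angle = atan(0.08 / 0.52)
angle = atan(0.153846)
angle = 8.75 degrees

8.75


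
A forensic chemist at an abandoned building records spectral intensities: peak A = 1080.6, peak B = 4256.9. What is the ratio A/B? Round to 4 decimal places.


Spectral peak ratio:
Peak A = 1080.6 counts
Peak B = 4256.9 counts
Ratio = 1080.6 / 4256.9 = 0.2538

0.2538


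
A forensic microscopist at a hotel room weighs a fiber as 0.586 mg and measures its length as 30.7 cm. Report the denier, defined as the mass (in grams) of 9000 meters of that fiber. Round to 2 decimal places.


Denier calculation:
Mass in grams = 0.586 mg / 1000 = 0.000586 g
Length in meters = 30.7 cm / 100 = 0.307 m
Linear density = mass / length = 0.000586 / 0.307 = 0.00190879 g/m
Denier = (g/m) * 9000 = 0.00190879 * 9000 = 17.18

17.18


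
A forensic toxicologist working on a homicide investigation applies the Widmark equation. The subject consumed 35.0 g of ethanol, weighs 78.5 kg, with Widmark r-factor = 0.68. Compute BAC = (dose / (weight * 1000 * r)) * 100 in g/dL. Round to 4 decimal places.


Applying the Widmark formula:
BAC = (dose_g / (body_wt * 1000 * r)) * 100
Denominator = 78.5 * 1000 * 0.68 = 53380
BAC = (35.0 / 53380) * 100
BAC = 0.0656 g/dL

0.0656


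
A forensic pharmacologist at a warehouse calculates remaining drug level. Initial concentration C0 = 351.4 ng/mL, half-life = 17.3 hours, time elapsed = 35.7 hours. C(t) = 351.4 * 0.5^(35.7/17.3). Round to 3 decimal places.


Drug concentration decay:
Number of half-lives = t / t_half = 35.7 / 17.3 = 2.063584
Decay factor = 0.5^2.063584 = 0.23922101
C(t) = 351.4 * 0.23922101 = 84.062 ng/mL

84.062


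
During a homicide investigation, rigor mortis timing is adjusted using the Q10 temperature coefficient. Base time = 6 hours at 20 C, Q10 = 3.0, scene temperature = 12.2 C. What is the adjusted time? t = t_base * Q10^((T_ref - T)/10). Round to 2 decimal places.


Rigor mortis time adjustment:
Exponent = (T_ref - T_actual) / 10 = (20 - 12.2) / 10 = 0.78
Q10 factor = 3.0^0.78 = 2.35589
t_adjusted = 6 * 2.35589 = 14.14 hours

14.14


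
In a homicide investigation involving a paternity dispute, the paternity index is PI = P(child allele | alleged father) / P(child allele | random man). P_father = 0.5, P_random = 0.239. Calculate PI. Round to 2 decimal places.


Paternity Index calculation:
PI = P(allele|father) / P(allele|random)
PI = 0.5 / 0.239
PI = 2.09

2.09


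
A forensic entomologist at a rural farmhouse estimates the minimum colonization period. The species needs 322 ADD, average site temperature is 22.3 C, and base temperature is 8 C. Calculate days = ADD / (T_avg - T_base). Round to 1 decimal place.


Insect development time:
Effective temperature = avg_temp - T_base = 22.3 - 8 = 14.3 C
Days = ADD / effective_temp = 322 / 14.3 = 22.5 days

22.5


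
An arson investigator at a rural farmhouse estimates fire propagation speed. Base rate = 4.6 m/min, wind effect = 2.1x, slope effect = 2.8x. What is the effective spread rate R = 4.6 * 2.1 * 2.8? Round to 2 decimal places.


Fire spread rate calculation:
R = R0 * wind_factor * slope_factor
= 4.6 * 2.1 * 2.8
= 9.66 * 2.8
= 27.05 m/min

27.05


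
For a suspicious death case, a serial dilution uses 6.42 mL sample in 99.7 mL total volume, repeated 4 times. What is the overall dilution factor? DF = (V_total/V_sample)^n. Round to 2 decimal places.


Dilution factor calculation:
Single dilution = V_total / V_sample = 99.7 / 6.42 ≈ 15.529595
Number of dilutions = 4
Total DF = (99.7 / 6.42)^4 (full precision, rounded at the end) = 58162.16

58162.16


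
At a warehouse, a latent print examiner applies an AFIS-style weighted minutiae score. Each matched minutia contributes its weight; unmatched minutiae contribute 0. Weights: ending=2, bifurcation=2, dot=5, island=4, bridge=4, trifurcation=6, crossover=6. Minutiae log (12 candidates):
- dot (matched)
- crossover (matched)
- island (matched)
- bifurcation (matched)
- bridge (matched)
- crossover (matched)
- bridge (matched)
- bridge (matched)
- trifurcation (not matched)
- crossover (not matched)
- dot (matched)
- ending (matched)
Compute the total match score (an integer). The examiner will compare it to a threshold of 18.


Weighted minutiae match score:
  dot: matched, +5 (running total 5)
  crossover: matched, +6 (running total 11)
  island: matched, +4 (running total 15)
  bifurcation: matched, +2 (running total 17)
  bridge: matched, +4 (running total 21)
  crossover: matched, +6 (running total 27)
  bridge: matched, +4 (running total 31)
  bridge: matched, +4 (running total 35)
  trifurcation: not matched, +0
  crossover: not matched, +0
  dot: matched, +5 (running total 40)
  ending: matched, +2 (running total 42)
Total score = 42
Threshold = 18; verdict = identification

42


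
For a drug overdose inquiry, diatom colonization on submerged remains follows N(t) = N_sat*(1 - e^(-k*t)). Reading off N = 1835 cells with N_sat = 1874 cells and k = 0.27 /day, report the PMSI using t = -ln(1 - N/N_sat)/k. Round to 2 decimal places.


PMSI from diatom colonization curve:
N / N_sat = 1835 / 1874 = 0.979189
1 - N/N_sat = 0.020811
ln(1 - N/N_sat) = -3.872274
t = -ln(1 - N/N_sat) / k = -(-3.872274) / 0.27 = 14.34 days

14.34


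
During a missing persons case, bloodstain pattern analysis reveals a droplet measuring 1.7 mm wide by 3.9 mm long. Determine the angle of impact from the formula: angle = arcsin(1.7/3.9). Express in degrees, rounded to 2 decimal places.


Blood spatter impact angle calculation:
width / length = 1.7 / 3.9 = 0.435897
angle = arcsin(0.435897)
angle = 25.84 degrees

25.84


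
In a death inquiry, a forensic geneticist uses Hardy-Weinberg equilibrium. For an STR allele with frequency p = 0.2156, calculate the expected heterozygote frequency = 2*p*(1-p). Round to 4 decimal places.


Hardy-Weinberg heterozygote frequency:
q = 1 - p = 1 - 0.2156 = 0.7844
2pq = 2 * 0.2156 * 0.7844 = 0.3382

0.3382


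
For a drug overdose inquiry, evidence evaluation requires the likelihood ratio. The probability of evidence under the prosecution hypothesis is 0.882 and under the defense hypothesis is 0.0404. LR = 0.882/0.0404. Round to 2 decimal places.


Likelihood ratio calculation:
LR = P(E|Hp) / P(E|Hd)
LR = 0.882 / 0.0404
LR = 21.83

21.83


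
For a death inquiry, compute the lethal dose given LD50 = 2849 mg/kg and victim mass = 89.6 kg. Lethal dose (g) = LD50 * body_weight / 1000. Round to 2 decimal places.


Lethal dose calculation:
Lethal dose = LD50 * body_weight / 1000
= 2849 * 89.6 / 1000
= 255270.4 / 1000
= 255.27 g

255.27


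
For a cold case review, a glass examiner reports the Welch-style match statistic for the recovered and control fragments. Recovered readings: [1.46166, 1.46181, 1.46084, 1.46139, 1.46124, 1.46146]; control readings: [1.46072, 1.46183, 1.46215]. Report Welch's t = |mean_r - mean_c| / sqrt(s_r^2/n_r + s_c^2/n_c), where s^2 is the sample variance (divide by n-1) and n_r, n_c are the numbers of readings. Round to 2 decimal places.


Welch's t-criterion for glass RI comparison:
Recovered mean = sum / n_r = 8.7684 / 6 = 1.4614
Control mean = sum / n_c = 4.3847 / 3 = 1.4615667
Recovered sample variance s_r^2 = 1.1572e-07
Control sample variance s_c^2 = 5.63233e-07
Welch SE (unpooled) = sqrt(s_r^2/n_r + s_c^2/n_c) = sqrt(1.92867e-08 + 1.87744e-07) = sqrt(2.07031e-07) = 0.000455007
|mean_r - mean_c| = 0.000166667
t = 0.000166667 / 0.000455007 = 0.37

0.37


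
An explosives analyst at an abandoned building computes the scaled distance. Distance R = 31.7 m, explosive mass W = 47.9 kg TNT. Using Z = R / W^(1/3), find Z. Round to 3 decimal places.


Scaled distance calculation:
W^(1/3) = 47.9^(1/3) = 3.631716
Z = R / W^(1/3) = 31.7 / 3.631716
Z = 8.729 m/kg^(1/3)

8.729


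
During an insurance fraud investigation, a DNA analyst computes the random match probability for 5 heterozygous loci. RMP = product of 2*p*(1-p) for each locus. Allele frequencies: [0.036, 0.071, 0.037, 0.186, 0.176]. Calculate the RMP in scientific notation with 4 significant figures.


Computing RMP for 5 loci:
Locus 1: 2 * 0.036 * 0.964 = 0.069408
Locus 2: 2 * 0.071 * 0.929 = 0.131918
Locus 3: 2 * 0.037 * 0.963 = 0.071262
Locus 4: 2 * 0.186 * 0.814 = 0.302808
Locus 5: 2 * 0.176 * 0.824 = 0.290048
RMP = 5.731e-05

5.731e-05


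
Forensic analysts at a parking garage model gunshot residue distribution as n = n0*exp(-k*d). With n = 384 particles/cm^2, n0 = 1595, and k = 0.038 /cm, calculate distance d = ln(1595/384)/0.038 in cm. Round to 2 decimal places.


GSR distance calculation:
n0/n = 1595 / 384 = 4.153646
ln(n0/n) = 1.423987
d = 1.423987 / 0.038 = 37.47 cm

37.47


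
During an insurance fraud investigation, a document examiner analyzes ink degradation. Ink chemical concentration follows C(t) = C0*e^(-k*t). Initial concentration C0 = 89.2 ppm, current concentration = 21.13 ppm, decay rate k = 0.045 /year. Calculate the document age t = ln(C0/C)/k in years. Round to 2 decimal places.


Document age estimation:
C0/C = 89.2 / 21.13 = 4.221486
ln(C0/C) = 1.440187
t = 1.440187 / 0.045 = 32.00 years

32.00


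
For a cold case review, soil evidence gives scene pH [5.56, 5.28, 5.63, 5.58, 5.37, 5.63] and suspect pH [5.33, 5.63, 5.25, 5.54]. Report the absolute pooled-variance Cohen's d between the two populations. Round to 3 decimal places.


Pooled-variance Cohen's d for soil pH comparison:
Scene mean = 33.05 / 6 = 5.508333
Suspect mean = 21.75 / 4 = 5.4375
Scene sample variance s_s^2 = 0.021737
Suspect sample variance s_c^2 = 0.031425
Pooled variance = ((n_s-1)*s_s^2 + (n_c-1)*s_c^2) / (n_s + n_c - 2) = 0.02537
Pooled SD = sqrt(0.02537) = 0.15928
Mean difference = 0.070833
|d| = |0.070833| / 0.15928 = 0.445

0.445


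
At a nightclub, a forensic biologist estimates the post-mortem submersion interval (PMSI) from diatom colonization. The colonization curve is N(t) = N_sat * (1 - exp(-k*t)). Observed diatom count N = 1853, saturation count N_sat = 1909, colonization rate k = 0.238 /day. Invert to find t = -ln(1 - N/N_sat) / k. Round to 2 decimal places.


PMSI from diatom colonization curve:
N / N_sat = 1853 / 1909 = 0.970665
1 - N/N_sat = 0.029335
ln(1 - N/N_sat) = -3.528974
t = -ln(1 - N/N_sat) / k = -(-3.528974) / 0.238 = 14.83 days

14.83


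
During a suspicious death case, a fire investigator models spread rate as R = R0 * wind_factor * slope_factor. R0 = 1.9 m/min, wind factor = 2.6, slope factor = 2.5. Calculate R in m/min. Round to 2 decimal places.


Fire spread rate calculation:
R = R0 * wind_factor * slope_factor
= 1.9 * 2.6 * 2.5
= 4.94 * 2.5
= 12.35 m/min

12.35


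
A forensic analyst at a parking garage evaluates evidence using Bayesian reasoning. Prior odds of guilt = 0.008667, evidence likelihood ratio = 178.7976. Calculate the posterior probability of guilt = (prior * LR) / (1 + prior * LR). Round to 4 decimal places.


Bayesian evidence evaluation:
Posterior odds = prior_odds * LR = 0.008667 * 178.7976 = 1.549639
Posterior probability = posterior_odds / (1 + posterior_odds)
= 1.549639 / (1 + 1.549639)
= 1.549639 / 2.549639
= 0.6078

0.6078


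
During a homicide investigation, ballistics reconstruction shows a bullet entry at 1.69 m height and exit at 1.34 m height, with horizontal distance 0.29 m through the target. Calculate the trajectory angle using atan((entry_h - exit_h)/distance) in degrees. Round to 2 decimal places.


Bullet trajectory angle:
Height difference = 1.69 - 1.34 = 0.35 m
angle = atan(0.35 / 0.29)
angle = atan(1.206897)
angle = 50.36 degrees

50.36


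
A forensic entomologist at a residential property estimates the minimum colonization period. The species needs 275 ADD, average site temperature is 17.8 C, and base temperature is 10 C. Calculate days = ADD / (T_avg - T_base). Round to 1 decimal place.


Insect development time:
Effective temperature = avg_temp - T_base = 17.8 - 10 = 7.8 C
Days = ADD / effective_temp = 275 / 7.8 = 35.3 days

35.3


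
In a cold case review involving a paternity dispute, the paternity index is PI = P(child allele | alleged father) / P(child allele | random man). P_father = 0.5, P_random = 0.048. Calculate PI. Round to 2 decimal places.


Paternity Index calculation:
PI = P(allele|father) / P(allele|random)
PI = 0.5 / 0.048
PI = 10.42

10.42


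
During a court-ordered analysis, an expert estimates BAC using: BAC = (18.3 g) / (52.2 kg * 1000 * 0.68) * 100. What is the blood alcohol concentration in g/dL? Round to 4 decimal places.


Applying the Widmark formula:
BAC = (dose_g / (body_wt * 1000 * r)) * 100
Denominator = 52.2 * 1000 * 0.68 = 35496
BAC = (18.3 / 35496) * 100
BAC = 0.0516 g/dL

0.0516


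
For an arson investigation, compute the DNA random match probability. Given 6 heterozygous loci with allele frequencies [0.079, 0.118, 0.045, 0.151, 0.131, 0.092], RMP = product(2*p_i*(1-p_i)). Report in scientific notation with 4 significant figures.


Computing RMP for 6 loci:
Locus 1: 2 * 0.079 * 0.921 = 0.145518
Locus 2: 2 * 0.118 * 0.882 = 0.208152
Locus 3: 2 * 0.045 * 0.955 = 0.08595
Locus 4: 2 * 0.151 * 0.849 = 0.256398
Locus 5: 2 * 0.131 * 0.869 = 0.227678
Locus 6: 2 * 0.092 * 0.908 = 0.167072
RMP = 2.539e-05

2.539e-05


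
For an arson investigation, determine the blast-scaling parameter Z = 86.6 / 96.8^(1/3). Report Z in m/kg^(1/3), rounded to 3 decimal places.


Scaled distance calculation:
W^(1/3) = 96.8^(1/3) = 4.591541
Z = R / W^(1/3) = 86.6 / 4.591541
Z = 18.861 m/kg^(1/3)

18.861


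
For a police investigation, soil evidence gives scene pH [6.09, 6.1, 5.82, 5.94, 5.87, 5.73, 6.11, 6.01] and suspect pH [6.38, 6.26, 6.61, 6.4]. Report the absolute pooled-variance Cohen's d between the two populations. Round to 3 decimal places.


Pooled-variance Cohen's d for soil pH comparison:
Scene mean = 47.67 / 8 = 5.95875
Suspect mean = 25.65 / 4 = 6.4125
Scene sample variance s_s^2 = 0.020355
Suspect sample variance s_c^2 = 0.021158
Pooled variance = ((n_s-1)*s_s^2 + (n_c-1)*s_c^2) / (n_s + n_c - 2) = 0.020596
Pooled SD = sqrt(0.020596) = 0.143513
Mean difference = -0.45375
|d| = |-0.45375| / 0.143513 = 3.162

3.162


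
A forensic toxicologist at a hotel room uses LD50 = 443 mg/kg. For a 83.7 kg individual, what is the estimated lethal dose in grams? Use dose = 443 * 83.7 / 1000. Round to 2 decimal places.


Lethal dose calculation:
Lethal dose = LD50 * body_weight / 1000
= 443 * 83.7 / 1000
= 37079.1 / 1000
= 37.08 g

37.08


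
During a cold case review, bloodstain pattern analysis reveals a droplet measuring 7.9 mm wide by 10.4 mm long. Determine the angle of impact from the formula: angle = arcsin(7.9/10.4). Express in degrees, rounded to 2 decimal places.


Blood spatter impact angle calculation:
width / length = 7.9 / 10.4 = 0.759615
angle = arcsin(0.759615)
angle = 49.43 degrees

49.43


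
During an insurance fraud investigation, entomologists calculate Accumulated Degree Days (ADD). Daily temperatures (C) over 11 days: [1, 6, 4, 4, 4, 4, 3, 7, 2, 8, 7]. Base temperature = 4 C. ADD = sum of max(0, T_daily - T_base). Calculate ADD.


Computing ADD day by day:
Day 1: max(0, 1 - 4) = 0
Day 2: max(0, 6 - 4) = 2
Day 3: max(0, 4 - 4) = 0
Day 4: max(0, 4 - 4) = 0
Day 5: max(0, 4 - 4) = 0
Day 6: max(0, 4 - 4) = 0
Day 7: max(0, 3 - 4) = 0
Day 8: max(0, 7 - 4) = 3
Day 9: max(0, 2 - 4) = 0
Day 10: max(0, 8 - 4) = 4
Day 11: max(0, 7 - 4) = 3
Total ADD = 12

12
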